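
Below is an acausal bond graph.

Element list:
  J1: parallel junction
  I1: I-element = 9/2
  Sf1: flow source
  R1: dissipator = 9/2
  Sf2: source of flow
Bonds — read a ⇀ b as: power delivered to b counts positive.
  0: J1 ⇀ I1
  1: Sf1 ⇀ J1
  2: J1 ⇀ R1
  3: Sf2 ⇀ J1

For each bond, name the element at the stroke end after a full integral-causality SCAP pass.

bond 0 |I1
bond 1 |Sf1
bond 2 |J1
bond 3 |Sf2

β1 →Sf1  (Sf1 (Sf) sets flow on bond)
β3 →Sf2  (Sf2: flow source, stroke at near end)
β0 →I1  (prefer integral on I1)
β2 →J1  (J1 needs exactly one e-in)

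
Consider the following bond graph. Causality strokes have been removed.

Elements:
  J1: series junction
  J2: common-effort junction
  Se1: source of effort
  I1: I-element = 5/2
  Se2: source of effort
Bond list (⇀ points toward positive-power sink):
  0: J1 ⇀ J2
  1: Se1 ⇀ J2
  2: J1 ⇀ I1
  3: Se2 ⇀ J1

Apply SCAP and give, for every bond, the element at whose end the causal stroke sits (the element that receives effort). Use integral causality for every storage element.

#0 |J1
#1 |J2
#2 |I1
#3 |J1

β1 →J2  (Se1: effort source, stroke at far end)
β3 →J1  (Se2: effort source, stroke at far end)
β0 →J1  (J2 effort already set via bond 1)
β2 →I1  (only one flow-in slot at J1)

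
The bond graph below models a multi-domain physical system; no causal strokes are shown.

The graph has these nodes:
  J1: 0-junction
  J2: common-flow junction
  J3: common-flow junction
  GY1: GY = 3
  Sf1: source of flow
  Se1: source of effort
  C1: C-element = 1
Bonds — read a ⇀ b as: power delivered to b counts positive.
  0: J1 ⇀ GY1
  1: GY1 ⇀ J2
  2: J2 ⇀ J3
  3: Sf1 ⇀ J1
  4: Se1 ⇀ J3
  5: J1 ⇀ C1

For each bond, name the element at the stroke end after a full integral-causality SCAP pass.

β3 |Sf1  (Sf1: flow source, stroke at near end)
β4 |J3  (Se1 fixes effort; stroke away)
β2 |J2  (J3 needs exactly one f-in)
β1 |GY1  (only one flow-in slot at J2)
β0 |GY1  (through GY1, causality inverts; strokes same side of GY1)
β5 |J1  (J1: last free bond brings effort in)

b0 stroke at GY1
b1 stroke at GY1
b2 stroke at J2
b3 stroke at Sf1
b4 stroke at J3
b5 stroke at J1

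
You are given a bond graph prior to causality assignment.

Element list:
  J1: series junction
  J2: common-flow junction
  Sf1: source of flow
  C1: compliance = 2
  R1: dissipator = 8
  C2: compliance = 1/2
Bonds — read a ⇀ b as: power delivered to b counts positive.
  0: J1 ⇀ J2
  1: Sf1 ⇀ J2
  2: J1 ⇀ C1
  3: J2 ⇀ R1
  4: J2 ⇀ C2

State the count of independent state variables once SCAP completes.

β1 |Sf1  (Sf1 fixes flow; stroke at Sf1)
β0 |J2  (common-f at J2 fixed by 1)
β3 |J2  (1-jn J2 has f-setter on 1)
β4 |J2  (J2: bond 1 brought flow, rest push out)
β2 |J1  (1-jn J1 has f-setter on 0)

2  (C1, C2 all integral)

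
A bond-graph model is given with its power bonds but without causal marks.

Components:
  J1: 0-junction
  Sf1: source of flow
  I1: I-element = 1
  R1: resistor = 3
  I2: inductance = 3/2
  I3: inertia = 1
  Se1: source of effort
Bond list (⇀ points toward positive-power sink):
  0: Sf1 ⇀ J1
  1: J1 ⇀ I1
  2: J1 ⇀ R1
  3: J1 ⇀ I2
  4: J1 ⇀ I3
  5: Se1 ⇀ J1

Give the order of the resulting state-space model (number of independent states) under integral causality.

3  (I1, I2, I3 all integral)

β0 |Sf1  (source Sf1 imposes f)
β5 |J1  (Se1: effort source, stroke at far end)
β1 |I1  (common-e at J1 fixed by 5)
β2 |R1  (J1 effort already set via bond 5)
β3 |I2  (J1 effort already set via bond 5)
β4 |I3  (common-e at J1 fixed by 5)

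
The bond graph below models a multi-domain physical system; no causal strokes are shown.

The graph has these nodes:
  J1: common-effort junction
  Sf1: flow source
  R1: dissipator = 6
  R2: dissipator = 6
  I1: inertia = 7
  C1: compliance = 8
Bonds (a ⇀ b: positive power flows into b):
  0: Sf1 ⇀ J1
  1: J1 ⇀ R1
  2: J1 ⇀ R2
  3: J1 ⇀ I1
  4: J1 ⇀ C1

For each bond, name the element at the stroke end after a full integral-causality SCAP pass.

β0 stroke at Sf1  (source Sf1 imposes f)
β3 stroke at I1  (I1: I, integral causality)
β4 stroke at J1  (C1: C, integral causality)
β1 stroke at R1  (common-e at J1 fixed by 4)
β2 stroke at R2  (J1: bond 4 brought effort, rest push out)

b0 |Sf1
b1 |R1
b2 |R2
b3 |I1
b4 |J1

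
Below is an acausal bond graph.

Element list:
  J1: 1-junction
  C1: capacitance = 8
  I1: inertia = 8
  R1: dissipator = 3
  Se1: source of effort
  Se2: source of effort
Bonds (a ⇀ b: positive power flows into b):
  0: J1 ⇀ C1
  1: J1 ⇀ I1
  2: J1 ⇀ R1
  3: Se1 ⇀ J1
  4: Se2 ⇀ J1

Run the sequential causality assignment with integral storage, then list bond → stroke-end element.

bond 0 →J1
bond 1 →I1
bond 2 →J1
bond 3 →J1
bond 4 →J1

#3 stroke at J1  (Se1: effort source, stroke at far end)
#4 stroke at J1  (Se2: effort source, stroke at far end)
#0 stroke at J1  (prefer integral on C1)
#1 stroke at I1  (prefer integral on I1)
#2 stroke at J1  (1-jn J1 has f-setter on 1)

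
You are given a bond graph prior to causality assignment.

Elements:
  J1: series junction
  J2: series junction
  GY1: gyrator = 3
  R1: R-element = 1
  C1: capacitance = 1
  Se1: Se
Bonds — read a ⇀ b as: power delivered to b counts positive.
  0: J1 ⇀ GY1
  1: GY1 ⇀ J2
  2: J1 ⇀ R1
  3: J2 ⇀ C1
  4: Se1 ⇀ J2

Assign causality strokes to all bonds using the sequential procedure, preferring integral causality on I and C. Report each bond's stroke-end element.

#0 |GY1
#1 |GY1
#2 |J1
#3 |J2
#4 |J2

b4 →J2  (Se1: effort source, stroke at far end)
b3 →J2  (C1: C, integral causality)
b1 →GY1  (J2 needs exactly one f-in)
b0 →GY1  (GY1 both-in/both-out from 1)
b2 →J1  (J1 flow already set via bond 0)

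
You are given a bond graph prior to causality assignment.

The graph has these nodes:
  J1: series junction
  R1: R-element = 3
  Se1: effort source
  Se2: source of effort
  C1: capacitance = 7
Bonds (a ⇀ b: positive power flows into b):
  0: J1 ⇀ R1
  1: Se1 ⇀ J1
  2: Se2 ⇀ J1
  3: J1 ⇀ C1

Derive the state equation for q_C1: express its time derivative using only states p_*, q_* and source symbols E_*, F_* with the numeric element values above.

dq_C1/dt = E_Se1/3 + E_Se2/3 - q_C1/21

bond 1 stroke→J1  (Se1 fixes effort; stroke away)
bond 2 stroke→J1  (source Se2 imposes e)
bond 3 stroke→J1  (C1 integral (e out))
bond 0 stroke→R1  (closing 1-jn rule on J1)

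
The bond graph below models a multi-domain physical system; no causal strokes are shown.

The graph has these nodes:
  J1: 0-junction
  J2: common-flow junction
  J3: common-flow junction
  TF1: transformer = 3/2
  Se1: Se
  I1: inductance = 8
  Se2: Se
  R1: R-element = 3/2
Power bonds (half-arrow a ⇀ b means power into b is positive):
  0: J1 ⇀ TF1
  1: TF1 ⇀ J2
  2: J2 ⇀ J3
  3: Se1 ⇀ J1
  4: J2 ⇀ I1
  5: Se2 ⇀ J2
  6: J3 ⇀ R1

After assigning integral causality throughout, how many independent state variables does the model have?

#3 stroke→J1  (Se1: effort source, stroke at far end)
#5 stroke→J2  (Se2 (Se) sets effort on bond)
#0 stroke→TF1  (J1: bond 3 brought effort, rest push out)
#1 stroke→J2  (TF1: transformer flips bond 0)
#4 stroke→I1  (I1 integral (f out))
#2 stroke→J2  (common-f at J2 fixed by 4)
#6 stroke→J3  (common-f at J3 fixed by 2)

1  (I1 all integral)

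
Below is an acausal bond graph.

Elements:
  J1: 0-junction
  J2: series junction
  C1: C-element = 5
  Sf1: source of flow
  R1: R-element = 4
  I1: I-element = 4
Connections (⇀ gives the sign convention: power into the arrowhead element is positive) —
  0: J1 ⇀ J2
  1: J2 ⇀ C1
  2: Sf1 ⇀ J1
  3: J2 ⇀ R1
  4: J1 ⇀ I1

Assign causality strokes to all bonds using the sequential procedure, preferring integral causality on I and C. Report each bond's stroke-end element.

#0 stroke at J1
#1 stroke at J2
#2 stroke at Sf1
#3 stroke at J2
#4 stroke at I1

β2 stroke at Sf1  (Sf1 (Sf) sets flow on bond)
β1 stroke at J2  (C1: C, integral causality)
β4 stroke at I1  (I1 outputs flow p/I1)
β0 stroke at J1  (only one effort-in slot at J1)
β3 stroke at J2  (J2: bond 0 brought flow, rest push out)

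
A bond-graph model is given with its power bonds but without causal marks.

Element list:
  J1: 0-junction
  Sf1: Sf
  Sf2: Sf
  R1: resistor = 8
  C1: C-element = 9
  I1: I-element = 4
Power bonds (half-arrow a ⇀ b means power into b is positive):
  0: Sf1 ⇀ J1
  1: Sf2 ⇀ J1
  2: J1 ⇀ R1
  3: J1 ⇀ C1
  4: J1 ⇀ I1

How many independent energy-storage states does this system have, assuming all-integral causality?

2  (C1, I1 all integral)

β0 stroke at Sf1  (Sf1 (Sf) sets flow on bond)
β1 stroke at Sf2  (Sf2 fixes flow; stroke at Sf2)
β3 stroke at J1  (C1 outputs effort q/C1)
β2 stroke at R1  (J1 effort already set via bond 3)
β4 stroke at I1  (J1 effort already set via bond 3)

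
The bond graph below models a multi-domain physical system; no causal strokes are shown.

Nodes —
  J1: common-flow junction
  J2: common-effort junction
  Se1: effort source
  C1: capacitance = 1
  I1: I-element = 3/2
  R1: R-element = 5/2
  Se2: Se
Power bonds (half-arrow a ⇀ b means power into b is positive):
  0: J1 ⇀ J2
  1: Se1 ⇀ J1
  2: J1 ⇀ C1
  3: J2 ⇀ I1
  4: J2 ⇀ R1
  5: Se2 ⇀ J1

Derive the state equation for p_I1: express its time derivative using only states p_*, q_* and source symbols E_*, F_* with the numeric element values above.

dp_I1/dt = E_Se1 + E_Se2 - q_C1

#1 →J1  (Se1: effort source, stroke at far end)
#5 →J1  (Se2 (Se) sets effort on bond)
#2 →J1  (prefer integral on C1)
#0 →J2  (closing 1-jn rule on J1)
#3 →I1  (J2 effort already set via bond 0)
#4 →R1  (J2 effort already set via bond 0)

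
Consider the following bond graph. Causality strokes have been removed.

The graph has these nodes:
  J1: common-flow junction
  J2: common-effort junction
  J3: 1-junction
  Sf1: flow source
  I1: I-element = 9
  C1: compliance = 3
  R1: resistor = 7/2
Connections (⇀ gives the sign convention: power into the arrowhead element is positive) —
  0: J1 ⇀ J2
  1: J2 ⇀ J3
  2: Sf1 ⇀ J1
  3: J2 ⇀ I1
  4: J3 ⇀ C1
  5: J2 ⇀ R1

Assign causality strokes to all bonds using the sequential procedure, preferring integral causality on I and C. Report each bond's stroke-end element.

β0 →J1
β1 →J2
β2 →Sf1
β3 →I1
β4 →J3
β5 →R1

b2 stroke→Sf1  (Sf1 (Sf) sets flow on bond)
b0 stroke→J1  (common-f at J1 fixed by 2)
b3 stroke→I1  (I1: I, integral causality)
b4 stroke→J3  (C1: C, integral causality)
b1 stroke→J2  (closing 1-jn rule on J3)
b5 stroke→R1  (0-jn J2 has e-setter on 1)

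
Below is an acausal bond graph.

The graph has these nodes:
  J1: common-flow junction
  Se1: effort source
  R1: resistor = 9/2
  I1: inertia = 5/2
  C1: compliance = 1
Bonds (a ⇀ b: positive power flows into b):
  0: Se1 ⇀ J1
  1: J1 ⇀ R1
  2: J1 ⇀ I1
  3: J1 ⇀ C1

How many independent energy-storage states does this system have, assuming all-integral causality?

b0 |J1  (source Se1 imposes e)
b2 |I1  (prefer integral on I1)
b1 |J1  (J1 flow already set via bond 2)
b3 |J1  (common-f at J1 fixed by 2)

2  (C1, I1 all integral)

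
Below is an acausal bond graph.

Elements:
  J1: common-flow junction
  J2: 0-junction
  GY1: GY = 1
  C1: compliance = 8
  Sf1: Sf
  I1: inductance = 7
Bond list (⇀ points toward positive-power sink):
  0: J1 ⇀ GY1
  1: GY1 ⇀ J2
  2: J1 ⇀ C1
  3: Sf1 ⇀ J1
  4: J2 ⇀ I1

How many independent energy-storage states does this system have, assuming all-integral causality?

bond 3 stroke→Sf1  (Sf1: flow source, stroke at near end)
bond 0 stroke→J1  (common-f at J1 fixed by 3)
bond 2 stroke→J1  (1-jn J1 has f-setter on 3)
bond 1 stroke→J2  (through GY1, causality inverts; strokes same side of GY1)
bond 4 stroke→I1  (0-jn J2 has e-setter on 1)

2  (C1, I1 all integral)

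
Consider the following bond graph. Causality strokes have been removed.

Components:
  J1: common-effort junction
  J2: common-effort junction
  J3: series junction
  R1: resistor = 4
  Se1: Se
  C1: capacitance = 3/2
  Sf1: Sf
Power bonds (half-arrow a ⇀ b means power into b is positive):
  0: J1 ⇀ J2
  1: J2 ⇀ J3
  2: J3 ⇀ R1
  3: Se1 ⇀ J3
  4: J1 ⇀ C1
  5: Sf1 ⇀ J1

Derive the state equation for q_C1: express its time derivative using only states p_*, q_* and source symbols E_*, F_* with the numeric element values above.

bond 3 |J3  (Se1 fixes effort; stroke away)
bond 5 |Sf1  (Sf1: flow source, stroke at near end)
bond 4 |J1  (C1 integral (e out))
bond 0 |J2  (J1: bond 4 brought effort, rest push out)
bond 1 |J3  (J2 effort already set via bond 0)
bond 2 |R1  (J3: last free bond brings flow in)

dq_C1/dt = -E_Se1/4 + F_Sf1 - q_C1/6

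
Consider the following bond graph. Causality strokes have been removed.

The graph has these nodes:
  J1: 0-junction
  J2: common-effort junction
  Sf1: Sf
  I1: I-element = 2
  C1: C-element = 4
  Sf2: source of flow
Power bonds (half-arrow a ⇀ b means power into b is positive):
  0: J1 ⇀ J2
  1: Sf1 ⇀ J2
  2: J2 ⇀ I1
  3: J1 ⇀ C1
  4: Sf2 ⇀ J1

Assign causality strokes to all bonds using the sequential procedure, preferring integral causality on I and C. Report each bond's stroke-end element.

#0 →J2
#1 →Sf1
#2 →I1
#3 →J1
#4 →Sf2

b1 |Sf1  (source Sf1 imposes f)
b4 |Sf2  (source Sf2 imposes f)
b2 |I1  (I1 outputs flow p/I1)
b0 |J2  (J2 needs exactly one e-in)
b3 |J1  (J1 needs exactly one e-in)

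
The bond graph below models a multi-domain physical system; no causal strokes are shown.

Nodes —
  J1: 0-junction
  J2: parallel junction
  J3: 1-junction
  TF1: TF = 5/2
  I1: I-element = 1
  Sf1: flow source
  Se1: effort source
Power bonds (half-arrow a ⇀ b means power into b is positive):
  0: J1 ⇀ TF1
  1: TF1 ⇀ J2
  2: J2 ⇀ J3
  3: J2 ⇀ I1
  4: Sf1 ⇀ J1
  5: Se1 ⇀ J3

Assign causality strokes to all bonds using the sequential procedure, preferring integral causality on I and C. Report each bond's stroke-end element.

β0 stroke at J1
β1 stroke at TF1
β2 stroke at J2
β3 stroke at I1
β4 stroke at Sf1
β5 stroke at J3

β4 stroke at Sf1  (Sf1 (Sf) sets flow on bond)
β5 stroke at J3  (Se1 (Se) sets effort on bond)
β0 stroke at J1  (J1: last free bond brings effort in)
β2 stroke at J2  (only one flow-in slot at J3)
β1 stroke at TF1  (through TF1, causality passes straight; one stroke at TF1)
β3 stroke at I1  (J2 effort already set via bond 2)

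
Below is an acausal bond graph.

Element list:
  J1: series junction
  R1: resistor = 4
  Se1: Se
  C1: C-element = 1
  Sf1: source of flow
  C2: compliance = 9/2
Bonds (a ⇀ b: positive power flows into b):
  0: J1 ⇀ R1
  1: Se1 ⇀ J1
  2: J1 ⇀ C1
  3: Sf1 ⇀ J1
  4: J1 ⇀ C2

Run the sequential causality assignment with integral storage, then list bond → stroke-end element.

β0 →J1
β1 →J1
β2 →J1
β3 →Sf1
β4 →J1

bond 1 stroke at J1  (Se1: effort source, stroke at far end)
bond 3 stroke at Sf1  (Sf1 (Sf) sets flow on bond)
bond 0 stroke at J1  (J1 flow already set via bond 3)
bond 2 stroke at J1  (1-jn J1 has f-setter on 3)
bond 4 stroke at J1  (1-jn J1 has f-setter on 3)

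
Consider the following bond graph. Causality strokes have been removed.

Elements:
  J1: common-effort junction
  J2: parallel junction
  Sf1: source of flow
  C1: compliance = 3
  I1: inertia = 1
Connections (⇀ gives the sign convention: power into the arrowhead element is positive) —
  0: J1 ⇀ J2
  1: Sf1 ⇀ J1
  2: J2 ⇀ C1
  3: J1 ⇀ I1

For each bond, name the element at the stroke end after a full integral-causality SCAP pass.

#0 →J1
#1 →Sf1
#2 →J2
#3 →I1

#1 →Sf1  (Sf1: flow source, stroke at near end)
#2 →J2  (prefer integral on C1)
#0 →J1  (J2: bond 2 brought effort, rest push out)
#3 →I1  (J1 effort already set via bond 0)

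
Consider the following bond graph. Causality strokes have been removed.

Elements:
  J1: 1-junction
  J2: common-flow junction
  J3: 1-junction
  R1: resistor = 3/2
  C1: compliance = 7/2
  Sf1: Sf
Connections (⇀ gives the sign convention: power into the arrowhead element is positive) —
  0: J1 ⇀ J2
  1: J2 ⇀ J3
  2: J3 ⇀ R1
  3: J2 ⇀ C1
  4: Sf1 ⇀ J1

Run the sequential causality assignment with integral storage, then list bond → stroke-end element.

b4 stroke→Sf1  (Sf1 fixes flow; stroke at Sf1)
b0 stroke→J1  (J1 flow already set via bond 4)
b1 stroke→J2  (common-f at J2 fixed by 0)
b3 stroke→J2  (1-jn J2 has f-setter on 0)
b2 stroke→J3  (common-f at J3 fixed by 1)

bond 0 |J1
bond 1 |J2
bond 2 |J3
bond 3 |J2
bond 4 |Sf1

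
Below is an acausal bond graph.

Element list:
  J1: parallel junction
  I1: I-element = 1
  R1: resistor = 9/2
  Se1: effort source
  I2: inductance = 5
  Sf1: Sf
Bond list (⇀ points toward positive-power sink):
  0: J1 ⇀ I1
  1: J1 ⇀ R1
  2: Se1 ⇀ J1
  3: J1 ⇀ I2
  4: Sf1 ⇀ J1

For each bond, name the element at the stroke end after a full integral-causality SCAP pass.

#2 →J1  (Se1 fixes effort; stroke away)
#4 →Sf1  (source Sf1 imposes f)
#0 →I1  (common-e at J1 fixed by 2)
#1 →R1  (J1 effort already set via bond 2)
#3 →I2  (common-e at J1 fixed by 2)

#0 stroke→I1
#1 stroke→R1
#2 stroke→J1
#3 stroke→I2
#4 stroke→Sf1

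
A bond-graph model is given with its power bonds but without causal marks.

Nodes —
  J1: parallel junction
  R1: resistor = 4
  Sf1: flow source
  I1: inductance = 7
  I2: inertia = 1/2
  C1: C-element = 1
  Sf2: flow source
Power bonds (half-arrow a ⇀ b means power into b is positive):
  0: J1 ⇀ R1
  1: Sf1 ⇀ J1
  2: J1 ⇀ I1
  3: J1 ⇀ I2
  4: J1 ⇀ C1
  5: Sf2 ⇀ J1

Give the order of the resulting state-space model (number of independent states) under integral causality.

β1 →Sf1  (source Sf1 imposes f)
β5 →Sf2  (source Sf2 imposes f)
β2 →I1  (I1 outputs flow p/I1)
β3 →I2  (I2 integral (f out))
β4 →J1  (prefer integral on C1)
β0 →R1  (J1: bond 4 brought effort, rest push out)

3  (C1, I1, I2 all integral)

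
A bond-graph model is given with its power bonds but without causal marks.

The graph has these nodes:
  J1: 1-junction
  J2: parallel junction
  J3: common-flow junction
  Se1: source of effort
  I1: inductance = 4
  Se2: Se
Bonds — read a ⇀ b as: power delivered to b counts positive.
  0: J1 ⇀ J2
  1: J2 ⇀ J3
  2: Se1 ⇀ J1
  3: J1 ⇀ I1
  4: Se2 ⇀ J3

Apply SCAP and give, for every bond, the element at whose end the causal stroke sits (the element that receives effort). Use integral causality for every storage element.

β0 →J1
β1 →J2
β2 →J1
β3 →I1
β4 →J3

b2 |J1  (Se1: effort source, stroke at far end)
b4 |J3  (source Se2 imposes e)
b1 |J2  (only one flow-in slot at J3)
b0 |J1  (J2: bond 1 brought effort, rest push out)
b3 |I1  (only one flow-in slot at J1)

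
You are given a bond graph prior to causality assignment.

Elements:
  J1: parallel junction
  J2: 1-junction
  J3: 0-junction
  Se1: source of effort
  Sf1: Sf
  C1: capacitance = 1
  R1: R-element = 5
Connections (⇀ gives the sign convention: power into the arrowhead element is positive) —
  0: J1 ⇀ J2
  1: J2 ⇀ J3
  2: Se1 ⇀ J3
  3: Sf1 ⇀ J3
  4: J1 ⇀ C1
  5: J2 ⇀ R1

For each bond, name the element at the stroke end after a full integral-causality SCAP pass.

#0 stroke at J2
#1 stroke at J2
#2 stroke at J3
#3 stroke at Sf1
#4 stroke at J1
#5 stroke at R1

b2 |J3  (Se1 fixes effort; stroke away)
b3 |Sf1  (Sf1: flow source, stroke at near end)
b1 |J2  (J3: bond 2 brought effort, rest push out)
b4 |J1  (C1 integral (e out))
b0 |J2  (J1: bond 4 brought effort, rest push out)
b5 |R1  (only one flow-in slot at J2)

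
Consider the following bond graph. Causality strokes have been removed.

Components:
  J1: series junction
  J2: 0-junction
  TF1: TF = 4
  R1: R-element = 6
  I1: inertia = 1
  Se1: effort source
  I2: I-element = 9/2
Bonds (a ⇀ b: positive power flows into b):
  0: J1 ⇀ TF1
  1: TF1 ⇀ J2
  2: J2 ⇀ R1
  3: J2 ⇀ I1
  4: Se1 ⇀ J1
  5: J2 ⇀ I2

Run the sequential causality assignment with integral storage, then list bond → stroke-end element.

#0 →TF1
#1 →J2
#2 →R1
#3 →I1
#4 →J1
#5 →I2

β4 |J1  (Se1 (Se) sets effort on bond)
β0 |TF1  (J1 needs exactly one f-in)
β1 |J2  (TF1: transformer flips bond 0)
β2 |R1  (J2 effort already set via bond 1)
β3 |I1  (J2 effort already set via bond 1)
β5 |I2  (0-jn J2 has e-setter on 1)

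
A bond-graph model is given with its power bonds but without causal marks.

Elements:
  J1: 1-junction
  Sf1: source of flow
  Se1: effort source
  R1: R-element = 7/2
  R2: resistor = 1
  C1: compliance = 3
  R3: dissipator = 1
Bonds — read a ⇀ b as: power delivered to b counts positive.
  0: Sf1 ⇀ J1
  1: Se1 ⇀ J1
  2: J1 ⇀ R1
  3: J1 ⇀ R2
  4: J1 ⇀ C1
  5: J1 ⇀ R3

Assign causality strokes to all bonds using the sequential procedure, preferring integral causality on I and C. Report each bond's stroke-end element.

#0 →Sf1  (source Sf1 imposes f)
#1 →J1  (source Se1 imposes e)
#2 →J1  (common-f at J1 fixed by 0)
#3 →J1  (common-f at J1 fixed by 0)
#4 →J1  (J1 flow already set via bond 0)
#5 →J1  (J1 flow already set via bond 0)

β0 stroke→Sf1
β1 stroke→J1
β2 stroke→J1
β3 stroke→J1
β4 stroke→J1
β5 stroke→J1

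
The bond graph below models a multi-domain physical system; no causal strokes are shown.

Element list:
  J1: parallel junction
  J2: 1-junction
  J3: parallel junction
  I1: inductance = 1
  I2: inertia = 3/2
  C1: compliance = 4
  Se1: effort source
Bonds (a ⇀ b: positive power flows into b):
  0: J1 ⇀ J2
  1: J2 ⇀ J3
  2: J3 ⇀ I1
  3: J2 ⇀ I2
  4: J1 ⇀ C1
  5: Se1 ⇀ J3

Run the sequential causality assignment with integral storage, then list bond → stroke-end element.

bond 0 stroke→J2
bond 1 stroke→J2
bond 2 stroke→I1
bond 3 stroke→I2
bond 4 stroke→J1
bond 5 stroke→J3

#5 stroke at J3  (Se1 fixes effort; stroke away)
#1 stroke at J2  (common-e at J3 fixed by 5)
#2 stroke at I1  (J3: bond 5 brought effort, rest push out)
#3 stroke at I2  (I2 integral (f out))
#0 stroke at J2  (common-f at J2 fixed by 3)
#4 stroke at J1  (J1: last free bond brings effort in)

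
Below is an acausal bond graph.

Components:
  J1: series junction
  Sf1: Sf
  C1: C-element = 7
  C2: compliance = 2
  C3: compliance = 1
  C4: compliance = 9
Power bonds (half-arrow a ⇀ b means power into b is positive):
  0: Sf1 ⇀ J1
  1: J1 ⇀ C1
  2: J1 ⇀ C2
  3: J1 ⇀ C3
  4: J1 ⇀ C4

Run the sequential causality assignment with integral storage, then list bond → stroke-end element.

bond 0 stroke→Sf1  (Sf1 (Sf) sets flow on bond)
bond 1 stroke→J1  (J1 flow already set via bond 0)
bond 2 stroke→J1  (1-jn J1 has f-setter on 0)
bond 3 stroke→J1  (1-jn J1 has f-setter on 0)
bond 4 stroke→J1  (common-f at J1 fixed by 0)

β0 |Sf1
β1 |J1
β2 |J1
β3 |J1
β4 |J1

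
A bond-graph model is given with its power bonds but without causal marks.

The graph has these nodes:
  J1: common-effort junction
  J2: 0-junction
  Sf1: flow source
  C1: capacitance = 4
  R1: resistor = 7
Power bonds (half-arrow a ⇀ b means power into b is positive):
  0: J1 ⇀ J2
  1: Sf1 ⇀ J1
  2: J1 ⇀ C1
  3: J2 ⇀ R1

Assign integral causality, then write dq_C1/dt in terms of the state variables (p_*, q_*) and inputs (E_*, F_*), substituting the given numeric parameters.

bond 1 →Sf1  (Sf1: flow source, stroke at near end)
bond 2 →J1  (C1 integral (e out))
bond 0 →J2  (0-jn J1 has e-setter on 2)
bond 3 →R1  (common-e at J2 fixed by 0)

dq_C1/dt = F_Sf1 - q_C1/28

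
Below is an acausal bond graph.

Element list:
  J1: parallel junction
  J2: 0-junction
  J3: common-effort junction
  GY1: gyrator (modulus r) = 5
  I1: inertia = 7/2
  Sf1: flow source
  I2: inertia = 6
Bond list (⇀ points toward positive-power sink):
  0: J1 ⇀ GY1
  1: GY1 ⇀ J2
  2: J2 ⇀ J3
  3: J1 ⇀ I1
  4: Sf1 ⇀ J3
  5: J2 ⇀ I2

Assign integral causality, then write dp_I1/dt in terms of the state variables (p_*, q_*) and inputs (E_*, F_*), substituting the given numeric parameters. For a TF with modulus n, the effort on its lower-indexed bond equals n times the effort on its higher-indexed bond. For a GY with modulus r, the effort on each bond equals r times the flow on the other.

dp_I1/dt = -5*F_Sf1 + 5*p_I2/6

bond 4 →Sf1  (Sf1 fixes flow; stroke at Sf1)
bond 2 →J3  (closing 0-jn rule on J3)
bond 3 →I1  (I1 outputs flow p/I1)
bond 0 →J1  (J1 needs exactly one e-in)
bond 1 →J2  (through GY1, causality inverts; strokes same side of GY1)
bond 5 →I2  (0-jn J2 has e-setter on 1)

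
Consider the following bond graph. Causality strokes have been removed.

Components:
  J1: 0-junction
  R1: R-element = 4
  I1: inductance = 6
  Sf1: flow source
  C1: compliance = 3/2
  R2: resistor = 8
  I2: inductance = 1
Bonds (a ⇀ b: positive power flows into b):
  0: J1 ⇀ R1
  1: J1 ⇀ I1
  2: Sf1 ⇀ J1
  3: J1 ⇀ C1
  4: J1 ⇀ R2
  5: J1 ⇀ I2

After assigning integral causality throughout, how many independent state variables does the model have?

3  (C1, I1, I2 all integral)

b2 stroke→Sf1  (Sf1 (Sf) sets flow on bond)
b1 stroke→I1  (prefer integral on I1)
b3 stroke→J1  (C1: C, integral causality)
b0 stroke→R1  (common-e at J1 fixed by 3)
b4 stroke→R2  (common-e at J1 fixed by 3)
b5 stroke→I2  (0-jn J1 has e-setter on 3)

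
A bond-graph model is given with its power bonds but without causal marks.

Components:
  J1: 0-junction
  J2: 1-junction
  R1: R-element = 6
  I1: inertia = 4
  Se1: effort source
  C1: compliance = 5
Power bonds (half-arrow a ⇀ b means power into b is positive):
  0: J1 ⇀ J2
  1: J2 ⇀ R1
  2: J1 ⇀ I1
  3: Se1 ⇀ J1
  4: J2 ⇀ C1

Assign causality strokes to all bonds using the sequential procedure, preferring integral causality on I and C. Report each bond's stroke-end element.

β0 stroke at J2
β1 stroke at R1
β2 stroke at I1
β3 stroke at J1
β4 stroke at J2

bond 3 stroke at J1  (Se1 fixes effort; stroke away)
bond 0 stroke at J2  (J1: bond 3 brought effort, rest push out)
bond 2 stroke at I1  (common-e at J1 fixed by 3)
bond 4 stroke at J2  (prefer integral on C1)
bond 1 stroke at R1  (J2 needs exactly one f-in)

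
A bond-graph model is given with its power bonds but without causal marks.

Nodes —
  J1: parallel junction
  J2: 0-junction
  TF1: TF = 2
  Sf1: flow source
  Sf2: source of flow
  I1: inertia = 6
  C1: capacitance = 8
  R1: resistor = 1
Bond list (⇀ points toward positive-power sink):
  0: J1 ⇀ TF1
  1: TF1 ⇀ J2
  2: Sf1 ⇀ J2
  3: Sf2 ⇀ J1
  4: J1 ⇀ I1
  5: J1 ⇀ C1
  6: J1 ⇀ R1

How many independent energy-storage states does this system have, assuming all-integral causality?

β2 stroke at Sf1  (Sf1 fixes flow; stroke at Sf1)
β3 stroke at Sf2  (source Sf2 imposes f)
β1 stroke at J2  (closing 0-jn rule on J2)
β0 stroke at TF1  (through TF1, causality passes straight; one stroke at TF1)
β4 stroke at I1  (prefer integral on I1)
β5 stroke at J1  (C1: C, integral causality)
β6 stroke at R1  (common-e at J1 fixed by 5)

2  (C1, I1 all integral)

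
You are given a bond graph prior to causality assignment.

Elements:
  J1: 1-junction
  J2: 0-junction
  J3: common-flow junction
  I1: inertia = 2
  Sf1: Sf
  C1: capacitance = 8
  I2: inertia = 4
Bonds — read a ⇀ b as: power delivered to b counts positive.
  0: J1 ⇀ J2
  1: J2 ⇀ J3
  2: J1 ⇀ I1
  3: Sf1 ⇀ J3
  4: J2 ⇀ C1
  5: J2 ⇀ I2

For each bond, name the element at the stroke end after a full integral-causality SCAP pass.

#3 stroke at Sf1  (Sf1 (Sf) sets flow on bond)
#1 stroke at J3  (J3 flow already set via bond 3)
#2 stroke at I1  (I1 integral (f out))
#0 stroke at J1  (J1: bond 2 brought flow, rest push out)
#4 stroke at J2  (C1 outputs effort q/C1)
#5 stroke at I2  (J2 effort already set via bond 4)

bond 0 stroke→J1
bond 1 stroke→J3
bond 2 stroke→I1
bond 3 stroke→Sf1
bond 4 stroke→J2
bond 5 stroke→I2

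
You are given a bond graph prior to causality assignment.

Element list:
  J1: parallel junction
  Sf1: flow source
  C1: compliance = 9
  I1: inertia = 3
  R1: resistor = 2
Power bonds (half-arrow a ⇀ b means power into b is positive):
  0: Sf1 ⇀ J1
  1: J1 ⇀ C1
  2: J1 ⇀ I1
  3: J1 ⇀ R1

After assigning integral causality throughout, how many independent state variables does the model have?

2  (C1, I1 all integral)

β0 stroke→Sf1  (source Sf1 imposes f)
β1 stroke→J1  (prefer integral on C1)
β2 stroke→I1  (J1: bond 1 brought effort, rest push out)
β3 stroke→R1  (J1 effort already set via bond 1)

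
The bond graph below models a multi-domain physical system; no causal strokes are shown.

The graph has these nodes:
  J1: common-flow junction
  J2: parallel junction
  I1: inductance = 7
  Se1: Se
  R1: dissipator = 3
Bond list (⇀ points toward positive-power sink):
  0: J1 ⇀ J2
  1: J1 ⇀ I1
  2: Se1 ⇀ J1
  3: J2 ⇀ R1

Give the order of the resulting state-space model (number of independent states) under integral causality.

#2 |J1  (Se1 (Se) sets effort on bond)
#1 |I1  (I1 outputs flow p/I1)
#0 |J1  (common-f at J1 fixed by 1)
#3 |J2  (only one effort-in slot at J2)

1  (I1 all integral)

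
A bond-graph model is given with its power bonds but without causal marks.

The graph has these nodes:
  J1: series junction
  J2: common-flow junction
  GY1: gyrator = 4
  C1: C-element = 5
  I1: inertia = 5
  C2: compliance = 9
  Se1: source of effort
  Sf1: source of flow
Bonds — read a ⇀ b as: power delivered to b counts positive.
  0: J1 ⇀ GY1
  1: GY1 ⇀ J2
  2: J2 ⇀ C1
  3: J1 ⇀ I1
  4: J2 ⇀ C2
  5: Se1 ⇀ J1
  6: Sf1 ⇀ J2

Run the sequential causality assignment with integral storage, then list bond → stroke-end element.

b0 |J1
b1 |J2
b2 |J2
b3 |I1
b4 |J2
b5 |J1
b6 |Sf1

β5 stroke→J1  (source Se1 imposes e)
β6 stroke→Sf1  (Sf1 fixes flow; stroke at Sf1)
β1 stroke→J2  (1-jn J2 has f-setter on 6)
β2 stroke→J2  (common-f at J2 fixed by 6)
β4 stroke→J2  (common-f at J2 fixed by 6)
β0 stroke→J1  (GY1: gyrator matches bond 1)
β3 stroke→I1  (only one flow-in slot at J1)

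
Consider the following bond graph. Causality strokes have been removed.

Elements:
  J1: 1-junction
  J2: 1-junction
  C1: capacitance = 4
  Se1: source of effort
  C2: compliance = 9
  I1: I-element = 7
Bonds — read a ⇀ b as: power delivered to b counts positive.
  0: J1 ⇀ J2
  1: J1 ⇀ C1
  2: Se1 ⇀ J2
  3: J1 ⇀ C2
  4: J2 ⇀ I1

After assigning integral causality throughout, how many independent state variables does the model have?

#2 |J2  (Se1 (Se) sets effort on bond)
#1 |J1  (C1 integral (e out))
#3 |J1  (C2 integral (e out))
#0 |J2  (J1 needs exactly one f-in)
#4 |I1  (only one flow-in slot at J2)

3  (C1, C2, I1 all integral)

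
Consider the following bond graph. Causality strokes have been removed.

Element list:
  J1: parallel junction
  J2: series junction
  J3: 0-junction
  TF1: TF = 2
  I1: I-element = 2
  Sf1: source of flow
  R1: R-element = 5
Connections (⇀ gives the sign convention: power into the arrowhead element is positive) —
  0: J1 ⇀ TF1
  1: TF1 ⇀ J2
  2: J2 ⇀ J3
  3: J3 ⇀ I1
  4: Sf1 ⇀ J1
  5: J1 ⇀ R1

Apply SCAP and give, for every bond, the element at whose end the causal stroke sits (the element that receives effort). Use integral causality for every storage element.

b4 |Sf1  (source Sf1 imposes f)
b3 |I1  (prefer integral on I1)
b2 |J3  (J3: last free bond brings effort in)
b1 |J2  (J2: bond 2 brought flow, rest push out)
b0 |TF1  (TF1: transformer flips bond 1)
b5 |J1  (only one effort-in slot at J1)

#0 |TF1
#1 |J2
#2 |J3
#3 |I1
#4 |Sf1
#5 |J1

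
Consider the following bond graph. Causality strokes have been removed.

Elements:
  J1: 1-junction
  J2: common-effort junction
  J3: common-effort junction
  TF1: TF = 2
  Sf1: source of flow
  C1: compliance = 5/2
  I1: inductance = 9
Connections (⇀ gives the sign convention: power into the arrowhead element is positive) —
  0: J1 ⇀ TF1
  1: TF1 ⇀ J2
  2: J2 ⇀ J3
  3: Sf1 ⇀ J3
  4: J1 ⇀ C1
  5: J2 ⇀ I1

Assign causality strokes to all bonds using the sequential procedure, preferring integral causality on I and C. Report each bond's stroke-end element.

β3 stroke at Sf1  (Sf1 (Sf) sets flow on bond)
β2 stroke at J3  (closing 0-jn rule on J3)
β4 stroke at J1  (C1: C, integral causality)
β0 stroke at TF1  (only one flow-in slot at J1)
β1 stroke at J2  (TF TF1: opposite of bond 0)
β5 stroke at I1  (0-jn J2 has e-setter on 1)

#0 stroke→TF1
#1 stroke→J2
#2 stroke→J3
#3 stroke→Sf1
#4 stroke→J1
#5 stroke→I1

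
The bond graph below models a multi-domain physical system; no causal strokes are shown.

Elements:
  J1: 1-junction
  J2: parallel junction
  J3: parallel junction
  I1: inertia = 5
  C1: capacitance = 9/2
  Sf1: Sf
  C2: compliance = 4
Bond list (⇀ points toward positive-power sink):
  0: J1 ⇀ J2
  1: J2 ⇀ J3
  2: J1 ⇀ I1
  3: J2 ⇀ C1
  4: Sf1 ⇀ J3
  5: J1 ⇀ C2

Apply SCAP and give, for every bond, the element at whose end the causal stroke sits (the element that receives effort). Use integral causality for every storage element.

#0 stroke→J1
#1 stroke→J3
#2 stroke→I1
#3 stroke→J2
#4 stroke→Sf1
#5 stroke→J1

b4 stroke at Sf1  (source Sf1 imposes f)
b1 stroke at J3  (closing 0-jn rule on J3)
b2 stroke at I1  (I1 integral (f out))
b0 stroke at J1  (J1 flow already set via bond 2)
b5 stroke at J1  (J1 flow already set via bond 2)
b3 stroke at J2  (only one effort-in slot at J2)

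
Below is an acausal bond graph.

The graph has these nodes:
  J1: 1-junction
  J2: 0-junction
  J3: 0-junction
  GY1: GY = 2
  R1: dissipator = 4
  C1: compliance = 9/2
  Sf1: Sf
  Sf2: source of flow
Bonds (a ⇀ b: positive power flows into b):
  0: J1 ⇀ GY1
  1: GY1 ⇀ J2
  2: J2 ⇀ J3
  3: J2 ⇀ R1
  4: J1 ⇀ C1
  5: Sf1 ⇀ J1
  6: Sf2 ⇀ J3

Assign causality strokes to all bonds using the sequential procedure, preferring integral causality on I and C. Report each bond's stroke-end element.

b5 →Sf1  (Sf1 fixes flow; stroke at Sf1)
b6 →Sf2  (Sf2 (Sf) sets flow on bond)
b0 →J1  (J1: bond 5 brought flow, rest push out)
b4 →J1  (1-jn J1 has f-setter on 5)
b2 →J3  (J3: last free bond brings effort in)
b1 →J2  (through GY1, causality inverts; strokes same side of GY1)
b3 →R1  (J2 effort already set via bond 1)

b0 stroke→J1
b1 stroke→J2
b2 stroke→J3
b3 stroke→R1
b4 stroke→J1
b5 stroke→Sf1
b6 stroke→Sf2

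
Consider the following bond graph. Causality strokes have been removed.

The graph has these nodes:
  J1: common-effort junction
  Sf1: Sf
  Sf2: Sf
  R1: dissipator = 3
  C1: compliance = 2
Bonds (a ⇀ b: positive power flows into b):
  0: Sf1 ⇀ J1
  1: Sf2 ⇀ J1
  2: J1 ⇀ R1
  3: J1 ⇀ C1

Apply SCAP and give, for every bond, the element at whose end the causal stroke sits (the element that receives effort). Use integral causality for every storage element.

#0 stroke at Sf1
#1 stroke at Sf2
#2 stroke at R1
#3 stroke at J1

β0 |Sf1  (Sf1 fixes flow; stroke at Sf1)
β1 |Sf2  (Sf2 (Sf) sets flow on bond)
β3 |J1  (C1 outputs effort q/C1)
β2 |R1  (J1: bond 3 brought effort, rest push out)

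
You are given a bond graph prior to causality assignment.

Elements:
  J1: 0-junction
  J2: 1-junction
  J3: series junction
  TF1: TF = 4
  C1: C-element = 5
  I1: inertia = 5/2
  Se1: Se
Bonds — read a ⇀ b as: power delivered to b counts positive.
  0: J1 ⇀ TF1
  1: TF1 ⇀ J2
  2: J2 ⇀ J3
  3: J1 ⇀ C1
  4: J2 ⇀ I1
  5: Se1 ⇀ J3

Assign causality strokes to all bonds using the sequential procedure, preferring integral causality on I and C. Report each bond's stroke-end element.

#5 →J3  (Se1 (Se) sets effort on bond)
#2 →J2  (only one flow-in slot at J3)
#3 →J1  (C1 outputs effort q/C1)
#0 →TF1  (common-e at J1 fixed by 3)
#1 →J2  (TF1: transformer flips bond 0)
#4 →I1  (only one flow-in slot at J2)

bond 0 stroke at TF1
bond 1 stroke at J2
bond 2 stroke at J2
bond 3 stroke at J1
bond 4 stroke at I1
bond 5 stroke at J3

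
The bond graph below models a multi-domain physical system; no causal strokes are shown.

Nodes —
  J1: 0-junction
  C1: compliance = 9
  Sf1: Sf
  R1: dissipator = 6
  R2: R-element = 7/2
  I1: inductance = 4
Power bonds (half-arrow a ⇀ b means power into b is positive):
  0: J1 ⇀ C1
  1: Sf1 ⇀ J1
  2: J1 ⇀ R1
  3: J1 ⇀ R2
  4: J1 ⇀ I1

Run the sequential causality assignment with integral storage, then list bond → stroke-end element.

bond 1 stroke→Sf1  (Sf1: flow source, stroke at near end)
bond 0 stroke→J1  (prefer integral on C1)
bond 2 stroke→R1  (J1 effort already set via bond 0)
bond 3 stroke→R2  (0-jn J1 has e-setter on 0)
bond 4 stroke→I1  (common-e at J1 fixed by 0)

#0 →J1
#1 →Sf1
#2 →R1
#3 →R2
#4 →I1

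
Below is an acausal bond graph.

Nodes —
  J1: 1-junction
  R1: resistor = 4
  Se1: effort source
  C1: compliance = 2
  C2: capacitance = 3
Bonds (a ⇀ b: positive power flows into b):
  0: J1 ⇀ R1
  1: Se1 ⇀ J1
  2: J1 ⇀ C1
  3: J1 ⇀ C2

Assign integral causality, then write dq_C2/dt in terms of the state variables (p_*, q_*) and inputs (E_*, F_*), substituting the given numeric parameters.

b1 stroke→J1  (source Se1 imposes e)
b2 stroke→J1  (C1 outputs effort q/C1)
b3 stroke→J1  (C2 integral (e out))
b0 stroke→R1  (closing 1-jn rule on J1)

dq_C2/dt = E_Se1/4 - q_C1/8 - q_C2/12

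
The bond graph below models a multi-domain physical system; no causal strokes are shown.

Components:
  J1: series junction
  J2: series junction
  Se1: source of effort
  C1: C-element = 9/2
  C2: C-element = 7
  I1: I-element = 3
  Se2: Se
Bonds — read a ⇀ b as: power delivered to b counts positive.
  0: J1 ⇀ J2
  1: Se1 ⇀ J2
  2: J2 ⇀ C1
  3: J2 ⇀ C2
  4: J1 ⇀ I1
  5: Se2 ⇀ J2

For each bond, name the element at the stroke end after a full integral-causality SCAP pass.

β1 stroke→J2  (Se1 fixes effort; stroke away)
β5 stroke→J2  (source Se2 imposes e)
β2 stroke→J2  (prefer integral on C1)
β3 stroke→J2  (C2: C, integral causality)
β0 stroke→J1  (J2 needs exactly one f-in)
β4 stroke→I1  (J1: last free bond brings flow in)

#0 stroke→J1
#1 stroke→J2
#2 stroke→J2
#3 stroke→J2
#4 stroke→I1
#5 stroke→J2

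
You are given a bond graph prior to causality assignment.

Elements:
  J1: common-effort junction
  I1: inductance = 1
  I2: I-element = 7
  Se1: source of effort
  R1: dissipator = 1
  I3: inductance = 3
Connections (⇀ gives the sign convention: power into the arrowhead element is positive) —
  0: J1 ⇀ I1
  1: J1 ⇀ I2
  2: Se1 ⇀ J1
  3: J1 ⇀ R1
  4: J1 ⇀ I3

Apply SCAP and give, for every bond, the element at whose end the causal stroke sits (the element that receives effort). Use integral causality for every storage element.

#0 |I1
#1 |I2
#2 |J1
#3 |R1
#4 |I3

bond 2 |J1  (Se1 fixes effort; stroke away)
bond 0 |I1  (common-e at J1 fixed by 2)
bond 1 |I2  (0-jn J1 has e-setter on 2)
bond 3 |R1  (0-jn J1 has e-setter on 2)
bond 4 |I3  (J1: bond 2 brought effort, rest push out)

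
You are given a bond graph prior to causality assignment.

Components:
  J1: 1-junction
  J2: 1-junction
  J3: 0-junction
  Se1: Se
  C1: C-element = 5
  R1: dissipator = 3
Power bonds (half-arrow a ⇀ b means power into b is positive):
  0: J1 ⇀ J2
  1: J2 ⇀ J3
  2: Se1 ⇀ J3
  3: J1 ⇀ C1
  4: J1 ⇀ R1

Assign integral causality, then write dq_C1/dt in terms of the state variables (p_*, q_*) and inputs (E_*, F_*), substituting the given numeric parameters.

dq_C1/dt = -E_Se1/3 - q_C1/15

#2 stroke at J3  (Se1 (Se) sets effort on bond)
#1 stroke at J2  (0-jn J3 has e-setter on 2)
#0 stroke at J1  (J2 needs exactly one f-in)
#3 stroke at J1  (C1 outputs effort q/C1)
#4 stroke at R1  (only one flow-in slot at J1)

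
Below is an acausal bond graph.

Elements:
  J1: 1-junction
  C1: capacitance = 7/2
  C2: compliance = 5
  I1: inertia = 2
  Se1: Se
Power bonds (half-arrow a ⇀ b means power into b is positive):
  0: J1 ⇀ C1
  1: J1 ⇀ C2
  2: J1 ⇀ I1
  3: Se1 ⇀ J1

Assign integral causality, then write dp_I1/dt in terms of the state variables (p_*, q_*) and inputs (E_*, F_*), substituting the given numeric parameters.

bond 3 stroke at J1  (source Se1 imposes e)
bond 0 stroke at J1  (prefer integral on C1)
bond 1 stroke at J1  (prefer integral on C2)
bond 2 stroke at I1  (only one flow-in slot at J1)

dp_I1/dt = E_Se1 - 2*q_C1/7 - q_C2/5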